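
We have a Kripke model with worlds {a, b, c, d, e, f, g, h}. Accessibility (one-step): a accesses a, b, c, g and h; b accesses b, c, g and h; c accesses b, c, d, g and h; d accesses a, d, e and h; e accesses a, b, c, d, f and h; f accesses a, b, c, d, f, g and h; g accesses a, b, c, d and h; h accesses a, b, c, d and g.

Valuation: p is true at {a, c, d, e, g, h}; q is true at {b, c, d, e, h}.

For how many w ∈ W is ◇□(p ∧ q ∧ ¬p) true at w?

a: successors {a, b, c, g, h}; □(p ∧ q ∧ ¬p) there: a:F, b:F, c:F, g:F, h:F. ✗
b: successors {b, c, g, h}; □(p ∧ q ∧ ¬p) there: b:F, c:F, g:F, h:F. ✗
c: successors {b, c, d, g, h}; □(p ∧ q ∧ ¬p) there: b:F, c:F, d:F, g:F, h:F. ✗
d: successors {a, d, e, h}; □(p ∧ q ∧ ¬p) there: a:F, d:F, e:F, h:F. ✗
e: successors {a, b, c, d, f, h}; □(p ∧ q ∧ ¬p) there: a:F, b:F, c:F, d:F, f:F, h:F. ✗
f: successors {a, b, c, d, f, g, h}; □(p ∧ q ∧ ¬p) there: a:F, b:F, c:F, d:F, f:F, g:F, h:F. ✗
g: successors {a, b, c, d, h}; □(p ∧ q ∧ ¬p) there: a:F, b:F, c:F, d:F, h:F. ✗
h: successors {a, b, c, d, g}; □(p ∧ q ∧ ¬p) there: a:F, b:F, c:F, d:F, g:F. ✗
Satisfying worlds: ∅.

0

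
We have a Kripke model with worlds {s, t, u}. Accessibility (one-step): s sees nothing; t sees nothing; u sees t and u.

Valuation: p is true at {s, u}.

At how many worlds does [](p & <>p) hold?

2

s: no successors, so [](p & <>p) holds vacuously. ✓
t: no successors, so [](p & <>p) holds vacuously. ✓
u: successors {t, u}; p & <>p there: t:F, u:T. ✗
Satisfying worlds: {s, t}.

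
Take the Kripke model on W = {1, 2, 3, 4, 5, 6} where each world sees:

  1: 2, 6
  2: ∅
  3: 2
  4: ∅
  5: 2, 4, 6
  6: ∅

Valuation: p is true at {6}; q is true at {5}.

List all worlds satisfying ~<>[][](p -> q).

1: <>[][](p -> q) is T. ✗
2: <>[][](p -> q) is F. ✓
3: <>[][](p -> q) is T. ✗
4: <>[][](p -> q) is F. ✓
5: <>[][](p -> q) is T. ✗
6: <>[][](p -> q) is F. ✓

{2, 4, 6}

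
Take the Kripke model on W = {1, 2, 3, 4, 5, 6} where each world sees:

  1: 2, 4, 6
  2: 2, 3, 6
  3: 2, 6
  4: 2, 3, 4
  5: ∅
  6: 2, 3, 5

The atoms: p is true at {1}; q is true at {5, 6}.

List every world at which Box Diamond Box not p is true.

{1, 2, 3, 4, 5}

1: successors {2, 4, 6}; Diamond Box not p there: 2:T, 4:T, 6:T. ✓
2: successors {2, 3, 6}; Diamond Box not p there: 2:T, 3:T, 6:T. ✓
3: successors {2, 6}; Diamond Box not p there: 2:T, 6:T. ✓
4: successors {2, 3, 4}; Diamond Box not p there: 2:T, 3:T, 4:T. ✓
5: no successors, so Box Diamond Box not p holds vacuously. ✓
6: successors {2, 3, 5}; Diamond Box not p there: 2:T, 3:T, 5:F. ✗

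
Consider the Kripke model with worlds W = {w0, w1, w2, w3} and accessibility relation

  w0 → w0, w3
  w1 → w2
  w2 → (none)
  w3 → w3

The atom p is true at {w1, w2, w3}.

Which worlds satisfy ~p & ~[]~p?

w0: ~p is T, ~[]~p is T. ✓
w1: ~p is F, ~[]~p is T. ✗
w2: ~p is F, ~[]~p is F. ✗
w3: ~p is F, ~[]~p is T. ✗

{w0}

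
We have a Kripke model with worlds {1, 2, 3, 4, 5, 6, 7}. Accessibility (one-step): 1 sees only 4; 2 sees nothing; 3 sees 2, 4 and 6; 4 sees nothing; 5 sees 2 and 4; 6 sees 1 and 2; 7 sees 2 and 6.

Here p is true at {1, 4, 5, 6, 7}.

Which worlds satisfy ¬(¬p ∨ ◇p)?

1: ¬p ∨ ◇p is T. ✗
2: ¬p ∨ ◇p is T. ✗
3: ¬p ∨ ◇p is T. ✗
4: ¬p ∨ ◇p is F. ✓
5: ¬p ∨ ◇p is T. ✗
6: ¬p ∨ ◇p is T. ✗
7: ¬p ∨ ◇p is T. ✗

{4}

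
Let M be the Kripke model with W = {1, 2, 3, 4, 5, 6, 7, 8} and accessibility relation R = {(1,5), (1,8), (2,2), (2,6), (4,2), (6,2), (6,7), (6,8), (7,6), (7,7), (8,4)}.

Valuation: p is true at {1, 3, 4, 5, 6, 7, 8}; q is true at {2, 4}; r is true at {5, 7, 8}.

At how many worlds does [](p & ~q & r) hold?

1: successors {5, 8}; p & ~q & r there: 5:T, 8:T. ✓
2: successors {2, 6}; p & ~q & r there: 2:F, 6:F. ✗
3: no successors, so [](p & ~q & r) holds vacuously. ✓
4: successors {2}; p & ~q & r there: 2:F. ✗
5: no successors, so [](p & ~q & r) holds vacuously. ✓
6: successors {2, 7, 8}; p & ~q & r there: 2:F, 7:T, 8:T. ✗
7: successors {6, 7}; p & ~q & r there: 6:F, 7:T. ✗
8: successors {4}; p & ~q & r there: 4:F. ✗
Satisfying worlds: {1, 3, 5}.

3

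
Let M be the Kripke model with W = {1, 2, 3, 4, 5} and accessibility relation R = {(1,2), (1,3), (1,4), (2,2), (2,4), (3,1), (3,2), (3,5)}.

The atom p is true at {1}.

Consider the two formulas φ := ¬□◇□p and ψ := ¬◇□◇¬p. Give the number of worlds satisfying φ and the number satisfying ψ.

For ¬□◇□p:
1: □◇□p is F. ✓
2: □◇□p is F. ✓
3: □◇□p is F. ✓
4: □◇□p is T. ✗
5: □◇□p is T. ✗
— 3 worlds.
For ¬◇□◇¬p:
1: ◇□◇¬p is T. ✗
2: ◇□◇¬p is T. ✗
3: ◇□◇¬p is T. ✗
4: ◇□◇¬p is F. ✓
5: ◇□◇¬p is F. ✓
— 2 worlds.

3 and 2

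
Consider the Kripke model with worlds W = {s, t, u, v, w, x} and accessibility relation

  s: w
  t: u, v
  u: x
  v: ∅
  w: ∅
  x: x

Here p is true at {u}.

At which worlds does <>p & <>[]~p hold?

{t}

s: <>p is F, <>[]~p is T. ✗
t: <>p is T, <>[]~p is T. ✓
u: <>p is F, <>[]~p is T. ✗
v: <>p is F, <>[]~p is F. ✗
w: <>p is F, <>[]~p is F. ✗
x: <>p is F, <>[]~p is T. ✗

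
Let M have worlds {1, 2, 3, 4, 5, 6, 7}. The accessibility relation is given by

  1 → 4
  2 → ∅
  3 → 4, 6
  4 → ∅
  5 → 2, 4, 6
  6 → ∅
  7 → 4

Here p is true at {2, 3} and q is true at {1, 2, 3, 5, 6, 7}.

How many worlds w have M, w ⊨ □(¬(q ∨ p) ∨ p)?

1: successors {4}; ¬(q ∨ p) ∨ p there: 4:T. ✓
2: no successors, so □(¬(q ∨ p) ∨ p) holds vacuously. ✓
3: successors {4, 6}; ¬(q ∨ p) ∨ p there: 4:T, 6:F. ✗
4: no successors, so □(¬(q ∨ p) ∨ p) holds vacuously. ✓
5: successors {2, 4, 6}; ¬(q ∨ p) ∨ p there: 2:T, 4:T, 6:F. ✗
6: no successors, so □(¬(q ∨ p) ∨ p) holds vacuously. ✓
7: successors {4}; ¬(q ∨ p) ∨ p there: 4:T. ✓
Satisfying worlds: {1, 2, 4, 6, 7}.

5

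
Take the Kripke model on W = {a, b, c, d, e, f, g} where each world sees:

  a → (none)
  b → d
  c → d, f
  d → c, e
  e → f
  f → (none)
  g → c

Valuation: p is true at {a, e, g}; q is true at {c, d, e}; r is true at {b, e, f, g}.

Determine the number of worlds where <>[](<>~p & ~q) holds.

2

a: no successors, so <>[](<>~p & ~q) fails. ✗
b: successors {d}; [](<>~p & ~q) there: d:F. ✗
c: successors {d, f}; [](<>~p & ~q) there: d:F, f:T. ✓
d: successors {c, e}; [](<>~p & ~q) there: c:F, e:F. ✗
e: successors {f}; [](<>~p & ~q) there: f:T. ✓
f: no successors, so <>[](<>~p & ~q) fails. ✗
g: successors {c}; [](<>~p & ~q) there: c:F. ✗
Satisfying worlds: {c, e}.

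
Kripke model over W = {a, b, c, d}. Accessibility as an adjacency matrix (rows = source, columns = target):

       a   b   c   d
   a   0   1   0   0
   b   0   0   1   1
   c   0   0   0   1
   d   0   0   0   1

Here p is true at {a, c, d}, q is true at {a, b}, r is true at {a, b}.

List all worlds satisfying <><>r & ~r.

∅

a: <><>r is F, ~r is F. ✗
b: <><>r is F, ~r is F. ✗
c: <><>r is F, ~r is T. ✗
d: <><>r is F, ~r is T. ✗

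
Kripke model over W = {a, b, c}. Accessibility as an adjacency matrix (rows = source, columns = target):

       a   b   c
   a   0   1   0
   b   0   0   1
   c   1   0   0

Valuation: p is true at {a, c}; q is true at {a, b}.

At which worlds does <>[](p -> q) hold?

a: successors {b}; [](p -> q) there: b:F. ✗
b: successors {c}; [](p -> q) there: c:T. ✓
c: successors {a}; [](p -> q) there: a:T. ✓

{b, c}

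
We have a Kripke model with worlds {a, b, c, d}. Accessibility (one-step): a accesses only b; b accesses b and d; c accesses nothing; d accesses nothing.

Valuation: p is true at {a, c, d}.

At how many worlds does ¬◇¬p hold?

2

a: ◇¬p is T. ✗
b: ◇¬p is T. ✗
c: ◇¬p is F. ✓
d: ◇¬p is F. ✓
Satisfying worlds: {c, d}.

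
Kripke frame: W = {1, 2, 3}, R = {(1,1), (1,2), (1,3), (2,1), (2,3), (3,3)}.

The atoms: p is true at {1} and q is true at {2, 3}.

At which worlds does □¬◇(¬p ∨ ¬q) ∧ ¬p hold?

1: □¬◇(¬p ∨ ¬q) is F, ¬p is F. ✗
2: □¬◇(¬p ∨ ¬q) is F, ¬p is T. ✗
3: □¬◇(¬p ∨ ¬q) is F, ¬p is T. ✗

∅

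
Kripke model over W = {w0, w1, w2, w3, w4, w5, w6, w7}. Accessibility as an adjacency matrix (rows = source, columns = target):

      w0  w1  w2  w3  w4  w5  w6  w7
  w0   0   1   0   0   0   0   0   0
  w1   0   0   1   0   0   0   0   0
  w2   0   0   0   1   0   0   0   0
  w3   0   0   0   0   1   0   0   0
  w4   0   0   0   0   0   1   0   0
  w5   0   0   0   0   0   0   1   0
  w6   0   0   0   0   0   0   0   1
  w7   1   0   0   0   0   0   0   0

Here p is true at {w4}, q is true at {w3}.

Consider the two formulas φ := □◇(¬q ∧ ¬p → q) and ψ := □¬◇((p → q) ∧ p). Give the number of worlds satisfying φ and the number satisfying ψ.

2 and 8

For □◇(¬q ∧ ¬p → q):
w0: successors {w1}; ◇(¬q ∧ ¬p → q) there: w1:F. ✗
w1: successors {w2}; ◇(¬q ∧ ¬p → q) there: w2:T. ✓
w2: successors {w3}; ◇(¬q ∧ ¬p → q) there: w3:T. ✓
w3: successors {w4}; ◇(¬q ∧ ¬p → q) there: w4:F. ✗
w4: successors {w5}; ◇(¬q ∧ ¬p → q) there: w5:F. ✗
w5: successors {w6}; ◇(¬q ∧ ¬p → q) there: w6:F. ✗
w6: successors {w7}; ◇(¬q ∧ ¬p → q) there: w7:F. ✗
w7: successors {w0}; ◇(¬q ∧ ¬p → q) there: w0:F. ✗
— 2 worlds.
For □¬◇((p → q) ∧ p):
w0: successors {w1}; ¬◇((p → q) ∧ p) there: w1:T. ✓
w1: successors {w2}; ¬◇((p → q) ∧ p) there: w2:T. ✓
w2: successors {w3}; ¬◇((p → q) ∧ p) there: w3:T. ✓
w3: successors {w4}; ¬◇((p → q) ∧ p) there: w4:T. ✓
w4: successors {w5}; ¬◇((p → q) ∧ p) there: w5:T. ✓
w5: successors {w6}; ¬◇((p → q) ∧ p) there: w6:T. ✓
w6: successors {w7}; ¬◇((p → q) ∧ p) there: w7:T. ✓
w7: successors {w0}; ¬◇((p → q) ∧ p) there: w0:T. ✓
— 8 worlds.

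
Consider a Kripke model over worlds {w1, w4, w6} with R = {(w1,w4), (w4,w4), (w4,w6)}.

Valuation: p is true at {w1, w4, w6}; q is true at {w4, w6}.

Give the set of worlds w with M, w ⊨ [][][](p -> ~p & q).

w1: successors {w4}; [][](p -> ~p & q) there: w4:F. ✗
w4: successors {w4, w6}; [][](p -> ~p & q) there: w4:F, w6:T. ✗
w6: no successors, so [][][](p -> ~p & q) holds vacuously. ✓

{w6}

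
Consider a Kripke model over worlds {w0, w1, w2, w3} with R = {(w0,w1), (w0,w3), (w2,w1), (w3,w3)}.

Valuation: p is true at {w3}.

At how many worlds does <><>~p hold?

w0: successors {w1, w3}; <>~p there: w1:F, w3:F. ✗
w1: no successors, so <><>~p fails. ✗
w2: successors {w1}; <>~p there: w1:F. ✗
w3: successors {w3}; <>~p there: w3:F. ✗
Satisfying worlds: ∅.

0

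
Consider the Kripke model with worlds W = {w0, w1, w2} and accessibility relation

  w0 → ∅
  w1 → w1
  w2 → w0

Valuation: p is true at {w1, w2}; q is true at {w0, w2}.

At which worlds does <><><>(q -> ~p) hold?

w0: no successors, so <><><>(q -> ~p) fails. ✗
w1: successors {w1}; <><>(q -> ~p) there: w1:T. ✓
w2: successors {w0}; <><>(q -> ~p) there: w0:F. ✗

{w1}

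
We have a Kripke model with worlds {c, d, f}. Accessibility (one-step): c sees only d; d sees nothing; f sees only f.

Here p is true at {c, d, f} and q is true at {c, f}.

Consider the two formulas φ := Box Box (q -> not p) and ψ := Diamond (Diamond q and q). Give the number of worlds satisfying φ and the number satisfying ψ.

2 and 1

For Box Box (q -> not p):
c: successors {d}; Box (q -> not p) there: d:T. ✓
d: no successors, so Box Box (q -> not p) holds vacuously. ✓
f: successors {f}; Box (q -> not p) there: f:F. ✗
— 2 worlds.
For Diamond (Diamond q and q):
c: successors {d}; Diamond q and q there: d:F. ✗
d: no successors, so Diamond (Diamond q and q) fails. ✗
f: successors {f}; Diamond q and q there: f:T. ✓
— 1 world.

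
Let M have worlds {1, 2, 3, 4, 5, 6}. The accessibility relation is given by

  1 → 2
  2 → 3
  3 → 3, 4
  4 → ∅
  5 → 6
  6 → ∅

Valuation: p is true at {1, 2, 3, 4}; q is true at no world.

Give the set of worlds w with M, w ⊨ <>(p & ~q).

{1, 2, 3}

1: successors {2}; p & ~q there: 2:T. ✓
2: successors {3}; p & ~q there: 3:T. ✓
3: successors {3, 4}; p & ~q there: 3:T, 4:T. ✓
4: no successors, so <>(p & ~q) fails. ✗
5: successors {6}; p & ~q there: 6:F. ✗
6: no successors, so <>(p & ~q) fails. ✗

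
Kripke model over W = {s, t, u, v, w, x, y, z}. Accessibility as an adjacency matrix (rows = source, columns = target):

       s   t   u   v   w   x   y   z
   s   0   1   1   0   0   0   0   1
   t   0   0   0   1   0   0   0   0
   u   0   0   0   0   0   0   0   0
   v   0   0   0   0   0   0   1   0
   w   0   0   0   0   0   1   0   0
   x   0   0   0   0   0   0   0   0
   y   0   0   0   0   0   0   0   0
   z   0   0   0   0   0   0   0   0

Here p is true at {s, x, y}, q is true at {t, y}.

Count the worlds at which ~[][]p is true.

s: [][]p is F. ✓
t: [][]p is T. ✗
u: [][]p is T. ✗
v: [][]p is T. ✗
w: [][]p is T. ✗
x: [][]p is T. ✗
y: [][]p is T. ✗
z: [][]p is T. ✗
Satisfying worlds: {s}.

1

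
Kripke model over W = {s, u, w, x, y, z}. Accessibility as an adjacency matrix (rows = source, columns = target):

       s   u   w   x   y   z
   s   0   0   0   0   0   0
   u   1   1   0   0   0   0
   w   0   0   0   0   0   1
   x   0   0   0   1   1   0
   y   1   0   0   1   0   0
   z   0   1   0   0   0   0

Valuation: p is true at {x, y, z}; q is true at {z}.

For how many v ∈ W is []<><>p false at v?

s: no successors, so []<><>p holds vacuously. ✓
u: successors {s, u}; <><>p there: s:F, u:F. ✗
w: successors {z}; <><>p there: z:F. ✗
x: successors {x, y}; <><>p there: x:T, y:T. ✓
y: successors {s, x}; <><>p there: s:F, x:T. ✗
z: successors {u}; <><>p there: u:F. ✗
Satisfying worlds: {s, x}.
So []<><>p fails at the other 4 worlds.

4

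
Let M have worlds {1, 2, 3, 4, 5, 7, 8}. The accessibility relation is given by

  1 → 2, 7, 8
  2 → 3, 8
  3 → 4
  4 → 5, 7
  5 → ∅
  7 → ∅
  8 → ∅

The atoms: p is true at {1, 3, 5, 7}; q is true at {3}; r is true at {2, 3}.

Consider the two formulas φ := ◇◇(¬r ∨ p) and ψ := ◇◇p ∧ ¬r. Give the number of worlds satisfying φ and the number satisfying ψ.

3 and 1

For ◇◇(¬r ∨ p):
1: successors {2, 7, 8}; ◇(¬r ∨ p) there: 2:T, 7:F, 8:F. ✓
2: successors {3, 8}; ◇(¬r ∨ p) there: 3:T, 8:F. ✓
3: successors {4}; ◇(¬r ∨ p) there: 4:T. ✓
4: successors {5, 7}; ◇(¬r ∨ p) there: 5:F, 7:F. ✗
5: no successors, so ◇◇(¬r ∨ p) fails. ✗
7: no successors, so ◇◇(¬r ∨ p) fails. ✗
8: no successors, so ◇◇(¬r ∨ p) fails. ✗
— 3 worlds.
For ◇◇p ∧ ¬r:
1: ◇◇p is T, ¬r is T. ✓
2: ◇◇p is F, ¬r is F. ✗
3: ◇◇p is T, ¬r is F. ✗
4: ◇◇p is F, ¬r is T. ✗
5: ◇◇p is F, ¬r is T. ✗
7: ◇◇p is F, ¬r is T. ✗
8: ◇◇p is F, ¬r is T. ✗
— 1 world.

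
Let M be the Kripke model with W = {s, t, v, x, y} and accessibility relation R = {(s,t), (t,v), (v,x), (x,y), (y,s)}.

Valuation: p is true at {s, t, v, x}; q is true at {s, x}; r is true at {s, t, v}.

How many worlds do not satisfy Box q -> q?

s: Box q is F, q is T. ✓
t: Box q is F, q is F. ✓
v: Box q is T, q is F. ✗
x: Box q is F, q is T. ✓
y: Box q is T, q is F. ✗
Satisfying worlds: {s, t, x}.
So Box q -> q fails at the other 2 worlds.

2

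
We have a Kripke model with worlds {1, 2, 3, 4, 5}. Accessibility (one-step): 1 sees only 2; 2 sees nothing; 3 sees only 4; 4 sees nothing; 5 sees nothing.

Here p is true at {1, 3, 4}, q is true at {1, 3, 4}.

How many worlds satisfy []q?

4

1: successors {2}; q there: 2:F. ✗
2: no successors, so []q holds vacuously. ✓
3: successors {4}; q there: 4:T. ✓
4: no successors, so []q holds vacuously. ✓
5: no successors, so []q holds vacuously. ✓
Satisfying worlds: {2, 3, 4, 5}.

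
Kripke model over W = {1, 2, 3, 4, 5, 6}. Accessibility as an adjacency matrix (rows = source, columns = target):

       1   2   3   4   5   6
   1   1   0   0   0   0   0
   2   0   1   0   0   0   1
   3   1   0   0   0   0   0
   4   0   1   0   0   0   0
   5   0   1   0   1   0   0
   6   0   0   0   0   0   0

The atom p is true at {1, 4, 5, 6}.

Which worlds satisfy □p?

{1, 3, 6}

1: successors {1}; p there: 1:T. ✓
2: successors {2, 6}; p there: 2:F, 6:T. ✗
3: successors {1}; p there: 1:T. ✓
4: successors {2}; p there: 2:F. ✗
5: successors {2, 4}; p there: 2:F, 4:T. ✗
6: no successors, so □p holds vacuously. ✓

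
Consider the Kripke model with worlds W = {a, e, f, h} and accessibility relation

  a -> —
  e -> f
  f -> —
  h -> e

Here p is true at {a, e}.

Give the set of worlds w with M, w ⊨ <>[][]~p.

{e, h}

a: no successors, so <>[][]~p fails. ✗
e: successors {f}; [][]~p there: f:T. ✓
f: no successors, so <>[][]~p fails. ✗
h: successors {e}; [][]~p there: e:T. ✓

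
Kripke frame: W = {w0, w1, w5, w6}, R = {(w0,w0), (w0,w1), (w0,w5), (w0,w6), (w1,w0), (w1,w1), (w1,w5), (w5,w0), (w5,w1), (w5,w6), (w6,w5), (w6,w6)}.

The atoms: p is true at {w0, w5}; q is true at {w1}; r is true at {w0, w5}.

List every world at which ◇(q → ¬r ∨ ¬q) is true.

{w0, w1, w5, w6}

w0: successors {w0, w1, w5, w6}; q → ¬r ∨ ¬q there: w0:T, w1:T, w5:T, w6:T. ✓
w1: successors {w0, w1, w5}; q → ¬r ∨ ¬q there: w0:T, w1:T, w5:T. ✓
w5: successors {w0, w1, w6}; q → ¬r ∨ ¬q there: w0:T, w1:T, w6:T. ✓
w6: successors {w5, w6}; q → ¬r ∨ ¬q there: w5:T, w6:T. ✓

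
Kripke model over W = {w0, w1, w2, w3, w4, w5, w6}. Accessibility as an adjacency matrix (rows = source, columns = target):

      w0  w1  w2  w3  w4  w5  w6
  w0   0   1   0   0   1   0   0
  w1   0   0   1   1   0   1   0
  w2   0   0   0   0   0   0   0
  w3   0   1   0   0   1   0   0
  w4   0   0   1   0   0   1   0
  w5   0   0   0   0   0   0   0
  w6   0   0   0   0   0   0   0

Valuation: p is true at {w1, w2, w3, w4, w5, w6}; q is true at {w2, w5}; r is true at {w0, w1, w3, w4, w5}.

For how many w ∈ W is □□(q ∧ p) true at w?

4

w0: successors {w1, w4}; □(q ∧ p) there: w1:F, w4:T. ✗
w1: successors {w2, w3, w5}; □(q ∧ p) there: w2:T, w3:F, w5:T. ✗
w2: no successors, so □□(q ∧ p) holds vacuously. ✓
w3: successors {w1, w4}; □(q ∧ p) there: w1:F, w4:T. ✗
w4: successors {w2, w5}; □(q ∧ p) there: w2:T, w5:T. ✓
w5: no successors, so □□(q ∧ p) holds vacuously. ✓
w6: no successors, so □□(q ∧ p) holds vacuously. ✓
Satisfying worlds: {w2, w4, w5, w6}.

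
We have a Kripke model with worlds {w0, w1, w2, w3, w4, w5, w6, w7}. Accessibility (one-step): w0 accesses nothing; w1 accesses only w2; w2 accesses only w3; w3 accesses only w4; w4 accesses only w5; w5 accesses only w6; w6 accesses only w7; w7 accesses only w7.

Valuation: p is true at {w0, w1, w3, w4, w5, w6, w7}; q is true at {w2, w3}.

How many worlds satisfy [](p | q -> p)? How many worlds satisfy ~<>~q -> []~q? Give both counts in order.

7 and 6

For [](p | q -> p):
w0: no successors, so [](p | q -> p) holds vacuously. ✓
w1: successors {w2}; p | q -> p there: w2:F. ✗
w2: successors {w3}; p | q -> p there: w3:T. ✓
w3: successors {w4}; p | q -> p there: w4:T. ✓
w4: successors {w5}; p | q -> p there: w5:T. ✓
w5: successors {w6}; p | q -> p there: w6:T. ✓
w6: successors {w7}; p | q -> p there: w7:T. ✓
w7: successors {w7}; p | q -> p there: w7:T. ✓
— 7 worlds.
For ~<>~q -> []~q:
w0: ~<>~q is T, []~q is T. ✓
w1: ~<>~q is T, []~q is F. ✗
w2: ~<>~q is T, []~q is F. ✗
w3: ~<>~q is F, []~q is T. ✓
w4: ~<>~q is F, []~q is T. ✓
w5: ~<>~q is F, []~q is T. ✓
w6: ~<>~q is F, []~q is T. ✓
w7: ~<>~q is F, []~q is T. ✓
— 6 worlds.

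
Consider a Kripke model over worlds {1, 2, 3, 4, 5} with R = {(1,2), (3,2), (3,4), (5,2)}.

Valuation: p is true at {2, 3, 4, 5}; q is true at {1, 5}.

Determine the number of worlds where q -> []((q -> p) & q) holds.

3

1: q is T, []((q -> p) & q) is F. ✗
2: q is F, []((q -> p) & q) is T. ✓
3: q is F, []((q -> p) & q) is F. ✓
4: q is F, []((q -> p) & q) is T. ✓
5: q is T, []((q -> p) & q) is F. ✗
Satisfying worlds: {2, 3, 4}.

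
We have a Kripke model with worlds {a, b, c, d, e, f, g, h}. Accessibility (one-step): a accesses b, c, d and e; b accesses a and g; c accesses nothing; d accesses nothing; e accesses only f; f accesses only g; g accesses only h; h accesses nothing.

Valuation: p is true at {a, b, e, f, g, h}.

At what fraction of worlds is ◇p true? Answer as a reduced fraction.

5/8

a: successors {b, c, d, e}; p there: b:T, c:F, d:F, e:T. ✓
b: successors {a, g}; p there: a:T, g:T. ✓
c: no successors, so ◇p fails. ✗
d: no successors, so ◇p fails. ✗
e: successors {f}; p there: f:T. ✓
f: successors {g}; p there: g:T. ✓
g: successors {h}; p there: h:T. ✓
h: no successors, so ◇p fails. ✗
That's 5 of 8 worlds, so 5/8.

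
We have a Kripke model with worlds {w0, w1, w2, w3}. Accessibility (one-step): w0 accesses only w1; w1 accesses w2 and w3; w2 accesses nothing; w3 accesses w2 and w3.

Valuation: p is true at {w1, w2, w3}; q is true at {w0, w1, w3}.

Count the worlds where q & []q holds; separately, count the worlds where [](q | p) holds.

For q & []q:
w0: q is T, []q is T. ✓
w1: q is T, []q is F. ✗
w2: q is F, []q is T. ✗
w3: q is T, []q is F. ✗
— 1 world.
For [](q | p):
w0: successors {w1}; q | p there: w1:T. ✓
w1: successors {w2, w3}; q | p there: w2:T, w3:T. ✓
w2: no successors, so [](q | p) holds vacuously. ✓
w3: successors {w2, w3}; q | p there: w2:T, w3:T. ✓
— 4 worlds.

1 and 4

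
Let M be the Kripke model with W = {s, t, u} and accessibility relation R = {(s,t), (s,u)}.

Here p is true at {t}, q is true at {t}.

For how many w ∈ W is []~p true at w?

2

s: successors {t, u}; ~p there: t:F, u:T. ✗
t: no successors, so []~p holds vacuously. ✓
u: no successors, so []~p holds vacuously. ✓
Satisfying worlds: {t, u}.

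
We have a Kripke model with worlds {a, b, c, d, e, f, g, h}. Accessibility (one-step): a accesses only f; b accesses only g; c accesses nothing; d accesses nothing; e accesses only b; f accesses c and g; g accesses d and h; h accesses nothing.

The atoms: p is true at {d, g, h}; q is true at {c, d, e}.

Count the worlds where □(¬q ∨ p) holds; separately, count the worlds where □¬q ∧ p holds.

For □(¬q ∨ p):
a: successors {f}; ¬q ∨ p there: f:T. ✓
b: successors {g}; ¬q ∨ p there: g:T. ✓
c: no successors, so □(¬q ∨ p) holds vacuously. ✓
d: no successors, so □(¬q ∨ p) holds vacuously. ✓
e: successors {b}; ¬q ∨ p there: b:T. ✓
f: successors {c, g}; ¬q ∨ p there: c:F, g:T. ✗
g: successors {d, h}; ¬q ∨ p there: d:T, h:T. ✓
h: no successors, so □(¬q ∨ p) holds vacuously. ✓
— 7 worlds.
For □¬q ∧ p:
a: □¬q is T, p is F. ✗
b: □¬q is T, p is F. ✗
c: □¬q is T, p is F. ✗
d: □¬q is T, p is T. ✓
e: □¬q is T, p is F. ✗
f: □¬q is F, p is F. ✗
g: □¬q is F, p is T. ✗
h: □¬q is T, p is T. ✓
— 2 worlds.

7 and 2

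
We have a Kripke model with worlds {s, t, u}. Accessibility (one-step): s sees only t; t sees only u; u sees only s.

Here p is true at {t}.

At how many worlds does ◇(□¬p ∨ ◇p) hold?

s: successors {t}; □¬p ∨ ◇p there: t:T. ✓
t: successors {u}; □¬p ∨ ◇p there: u:T. ✓
u: successors {s}; □¬p ∨ ◇p there: s:T. ✓
Satisfying worlds: {s, t, u}.

3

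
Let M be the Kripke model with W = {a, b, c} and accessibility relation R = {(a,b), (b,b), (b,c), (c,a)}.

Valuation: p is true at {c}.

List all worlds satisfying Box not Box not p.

{a}

a: successors {b}; not Box not p there: b:T. ✓
b: successors {b, c}; not Box not p there: b:T, c:F. ✗
c: successors {a}; not Box not p there: a:F. ✗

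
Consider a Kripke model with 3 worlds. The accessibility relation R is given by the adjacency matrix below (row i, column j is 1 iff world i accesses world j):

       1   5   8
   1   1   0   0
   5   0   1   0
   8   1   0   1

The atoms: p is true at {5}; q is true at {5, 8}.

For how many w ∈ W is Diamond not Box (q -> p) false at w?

1: successors {1}; not Box (q -> p) there: 1:F. ✗
5: successors {5}; not Box (q -> p) there: 5:F. ✗
8: successors {1, 8}; not Box (q -> p) there: 1:F, 8:T. ✓
Satisfying worlds: {8}.
So Diamond not Box (q -> p) fails at the other 2 worlds.

2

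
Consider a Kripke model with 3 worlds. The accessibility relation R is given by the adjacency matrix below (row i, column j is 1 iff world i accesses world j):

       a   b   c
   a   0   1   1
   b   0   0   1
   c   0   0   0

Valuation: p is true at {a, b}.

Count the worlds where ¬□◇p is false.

a: □◇p is F. ✓
b: □◇p is F. ✓
c: □◇p is T. ✗
Satisfying worlds: {a, b}.
So ¬□◇p fails at the other 1 world.

1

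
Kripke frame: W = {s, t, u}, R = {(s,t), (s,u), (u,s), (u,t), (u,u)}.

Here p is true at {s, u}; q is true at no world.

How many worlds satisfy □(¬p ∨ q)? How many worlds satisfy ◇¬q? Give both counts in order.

1 and 2

For □(¬p ∨ q):
s: successors {t, u}; ¬p ∨ q there: t:T, u:F. ✗
t: no successors, so □(¬p ∨ q) holds vacuously. ✓
u: successors {s, t, u}; ¬p ∨ q there: s:F, t:T, u:F. ✗
— 1 world.
For ◇¬q:
s: successors {t, u}; ¬q there: t:T, u:T. ✓
t: no successors, so ◇¬q fails. ✗
u: successors {s, t, u}; ¬q there: s:T, t:T, u:T. ✓
— 2 worlds.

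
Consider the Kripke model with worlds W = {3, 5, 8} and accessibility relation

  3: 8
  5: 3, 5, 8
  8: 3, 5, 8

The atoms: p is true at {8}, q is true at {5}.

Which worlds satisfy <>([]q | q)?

{5, 8}

3: successors {8}; []q | q there: 8:F. ✗
5: successors {3, 5, 8}; []q | q there: 3:F, 5:T, 8:F. ✓
8: successors {3, 5, 8}; []q | q there: 3:F, 5:T, 8:F. ✓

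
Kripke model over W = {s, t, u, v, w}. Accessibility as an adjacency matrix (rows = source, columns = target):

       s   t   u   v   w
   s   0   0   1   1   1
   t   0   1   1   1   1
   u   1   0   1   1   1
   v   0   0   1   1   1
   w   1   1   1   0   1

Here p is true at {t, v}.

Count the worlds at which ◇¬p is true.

5

s: successors {u, v, w}; ¬p there: u:T, v:F, w:T. ✓
t: successors {t, u, v, w}; ¬p there: t:F, u:T, v:F, w:T. ✓
u: successors {s, u, v, w}; ¬p there: s:T, u:T, v:F, w:T. ✓
v: successors {u, v, w}; ¬p there: u:T, v:F, w:T. ✓
w: successors {s, t, u, w}; ¬p there: s:T, t:F, u:T, w:T. ✓
Satisfying worlds: {s, t, u, v, w}.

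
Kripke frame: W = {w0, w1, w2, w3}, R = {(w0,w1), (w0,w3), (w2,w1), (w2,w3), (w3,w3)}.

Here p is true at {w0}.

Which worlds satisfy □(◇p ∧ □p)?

w0: successors {w1, w3}; ◇p ∧ □p there: w1:F, w3:F. ✗
w1: no successors, so □(◇p ∧ □p) holds vacuously. ✓
w2: successors {w1, w3}; ◇p ∧ □p there: w1:F, w3:F. ✗
w3: successors {w3}; ◇p ∧ □p there: w3:F. ✗

{w1}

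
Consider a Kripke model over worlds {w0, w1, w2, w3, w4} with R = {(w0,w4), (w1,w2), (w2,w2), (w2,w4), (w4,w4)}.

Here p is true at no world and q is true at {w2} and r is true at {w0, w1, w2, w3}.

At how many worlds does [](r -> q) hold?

5

w0: successors {w4}; r -> q there: w4:T. ✓
w1: successors {w2}; r -> q there: w2:T. ✓
w2: successors {w2, w4}; r -> q there: w2:T, w4:T. ✓
w3: no successors, so [](r -> q) holds vacuously. ✓
w4: successors {w4}; r -> q there: w4:T. ✓
Satisfying worlds: {w0, w1, w2, w3, w4}.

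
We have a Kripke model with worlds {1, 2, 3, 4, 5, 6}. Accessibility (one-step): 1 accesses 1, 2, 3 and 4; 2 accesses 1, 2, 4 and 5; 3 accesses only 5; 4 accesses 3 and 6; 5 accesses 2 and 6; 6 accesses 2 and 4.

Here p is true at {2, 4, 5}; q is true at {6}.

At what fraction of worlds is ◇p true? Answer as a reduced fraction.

1: successors {1, 2, 3, 4}; p there: 1:F, 2:T, 3:F, 4:T. ✓
2: successors {1, 2, 4, 5}; p there: 1:F, 2:T, 4:T, 5:T. ✓
3: successors {5}; p there: 5:T. ✓
4: successors {3, 6}; p there: 3:F, 6:F. ✗
5: successors {2, 6}; p there: 2:T, 6:F. ✓
6: successors {2, 4}; p there: 2:T, 4:T. ✓
That's 5 of 6 worlds, so 5/6.

5/6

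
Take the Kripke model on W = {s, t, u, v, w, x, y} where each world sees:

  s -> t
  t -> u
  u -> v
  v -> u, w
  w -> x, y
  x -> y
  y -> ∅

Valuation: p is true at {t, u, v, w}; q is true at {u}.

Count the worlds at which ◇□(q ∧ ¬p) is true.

2

s: successors {t}; □(q ∧ ¬p) there: t:F. ✗
t: successors {u}; □(q ∧ ¬p) there: u:F. ✗
u: successors {v}; □(q ∧ ¬p) there: v:F. ✗
v: successors {u, w}; □(q ∧ ¬p) there: u:F, w:F. ✗
w: successors {x, y}; □(q ∧ ¬p) there: x:F, y:T. ✓
x: successors {y}; □(q ∧ ¬p) there: y:T. ✓
y: no successors, so ◇□(q ∧ ¬p) fails. ✗
Satisfying worlds: {w, x}.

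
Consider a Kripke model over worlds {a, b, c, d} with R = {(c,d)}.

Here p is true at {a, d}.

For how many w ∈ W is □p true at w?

a: no successors, so □p holds vacuously. ✓
b: no successors, so □p holds vacuously. ✓
c: successors {d}; p there: d:T. ✓
d: no successors, so □p holds vacuously. ✓
Satisfying worlds: {a, b, c, d}.

4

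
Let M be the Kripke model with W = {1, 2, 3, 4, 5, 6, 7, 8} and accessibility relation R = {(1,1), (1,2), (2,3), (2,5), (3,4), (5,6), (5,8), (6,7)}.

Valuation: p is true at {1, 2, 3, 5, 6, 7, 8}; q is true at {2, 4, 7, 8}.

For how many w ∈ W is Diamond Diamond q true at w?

3

1: successors {1, 2}; Diamond q there: 1:T, 2:F. ✓
2: successors {3, 5}; Diamond q there: 3:T, 5:T. ✓
3: successors {4}; Diamond q there: 4:F. ✗
4: no successors, so Diamond Diamond q fails. ✗
5: successors {6, 8}; Diamond q there: 6:T, 8:F. ✓
6: successors {7}; Diamond q there: 7:F. ✗
7: no successors, so Diamond Diamond q fails. ✗
8: no successors, so Diamond Diamond q fails. ✗
Satisfying worlds: {1, 2, 5}.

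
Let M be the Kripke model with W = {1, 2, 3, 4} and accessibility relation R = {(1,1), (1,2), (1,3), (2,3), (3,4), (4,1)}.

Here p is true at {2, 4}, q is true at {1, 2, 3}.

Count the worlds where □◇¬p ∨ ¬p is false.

1

1: □◇¬p is F, ¬p is T. ✓
2: □◇¬p is F, ¬p is F. ✗
3: □◇¬p is T, ¬p is T. ✓
4: □◇¬p is T, ¬p is F. ✓
Satisfying worlds: {1, 3, 4}.
So □◇¬p ∨ ¬p fails at the other 1 world.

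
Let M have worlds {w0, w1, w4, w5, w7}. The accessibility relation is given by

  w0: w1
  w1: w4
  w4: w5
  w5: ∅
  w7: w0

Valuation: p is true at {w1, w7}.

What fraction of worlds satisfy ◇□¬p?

w0: successors {w1}; □¬p there: w1:T. ✓
w1: successors {w4}; □¬p there: w4:T. ✓
w4: successors {w5}; □¬p there: w5:T. ✓
w5: no successors, so ◇□¬p fails. ✗
w7: successors {w0}; □¬p there: w0:F. ✗
That's 3 of 5 worlds, so 3/5.

3/5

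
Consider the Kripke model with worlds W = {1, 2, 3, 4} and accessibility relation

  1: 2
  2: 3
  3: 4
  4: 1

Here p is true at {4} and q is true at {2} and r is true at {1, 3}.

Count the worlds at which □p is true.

1: successors {2}; p there: 2:F. ✗
2: successors {3}; p there: 3:F. ✗
3: successors {4}; p there: 4:T. ✓
4: successors {1}; p there: 1:F. ✗
Satisfying worlds: {3}.

1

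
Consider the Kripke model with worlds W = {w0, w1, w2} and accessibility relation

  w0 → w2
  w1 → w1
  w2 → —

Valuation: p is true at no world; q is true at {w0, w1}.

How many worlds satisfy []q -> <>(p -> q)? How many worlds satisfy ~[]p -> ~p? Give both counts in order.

2 and 3

For []q -> <>(p -> q):
w0: []q is F, <>(p -> q) is T. ✓
w1: []q is T, <>(p -> q) is T. ✓
w2: []q is T, <>(p -> q) is F. ✗
— 2 worlds.
For ~[]p -> ~p:
w0: ~[]p is T, ~p is T. ✓
w1: ~[]p is T, ~p is T. ✓
w2: ~[]p is F, ~p is T. ✓
— 3 worlds.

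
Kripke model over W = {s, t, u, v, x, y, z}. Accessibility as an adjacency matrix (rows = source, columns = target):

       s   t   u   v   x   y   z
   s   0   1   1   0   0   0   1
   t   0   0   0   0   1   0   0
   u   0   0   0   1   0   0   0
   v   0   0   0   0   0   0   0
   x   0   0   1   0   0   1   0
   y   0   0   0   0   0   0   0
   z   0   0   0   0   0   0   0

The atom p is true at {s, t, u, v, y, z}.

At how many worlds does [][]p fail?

1

s: successors {t, u, z}; []p there: t:F, u:T, z:T. ✗
t: successors {x}; []p there: x:T. ✓
u: successors {v}; []p there: v:T. ✓
v: no successors, so [][]p holds vacuously. ✓
x: successors {u, y}; []p there: u:T, y:T. ✓
y: no successors, so [][]p holds vacuously. ✓
z: no successors, so [][]p holds vacuously. ✓
Satisfying worlds: {t, u, v, x, y, z}.
So [][]p fails at the other 1 world.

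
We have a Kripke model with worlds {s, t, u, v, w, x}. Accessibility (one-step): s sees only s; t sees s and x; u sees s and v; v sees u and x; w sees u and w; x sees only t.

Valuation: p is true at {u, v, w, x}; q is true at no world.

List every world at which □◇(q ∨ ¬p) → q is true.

s: □◇(q ∨ ¬p) is T, q is F. ✗
t: □◇(q ∨ ¬p) is T, q is F. ✗
u: □◇(q ∨ ¬p) is F, q is F. ✓
v: □◇(q ∨ ¬p) is T, q is F. ✗
w: □◇(q ∨ ¬p) is F, q is F. ✓
x: □◇(q ∨ ¬p) is T, q is F. ✗

{u, w}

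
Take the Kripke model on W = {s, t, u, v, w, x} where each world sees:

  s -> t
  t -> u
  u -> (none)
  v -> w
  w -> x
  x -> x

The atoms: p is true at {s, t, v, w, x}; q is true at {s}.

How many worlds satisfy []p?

5

s: successors {t}; p there: t:T. ✓
t: successors {u}; p there: u:F. ✗
u: no successors, so []p holds vacuously. ✓
v: successors {w}; p there: w:T. ✓
w: successors {x}; p there: x:T. ✓
x: successors {x}; p there: x:T. ✓
Satisfying worlds: {s, u, v, w, x}.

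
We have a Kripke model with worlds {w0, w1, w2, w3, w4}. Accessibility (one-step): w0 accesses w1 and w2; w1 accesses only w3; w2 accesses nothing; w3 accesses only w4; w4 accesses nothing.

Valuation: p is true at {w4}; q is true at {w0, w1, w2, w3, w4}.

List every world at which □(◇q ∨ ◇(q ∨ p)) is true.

w0: successors {w1, w2}; ◇q ∨ ◇(q ∨ p) there: w1:T, w2:F. ✗
w1: successors {w3}; ◇q ∨ ◇(q ∨ p) there: w3:T. ✓
w2: no successors, so □(◇q ∨ ◇(q ∨ p)) holds vacuously. ✓
w3: successors {w4}; ◇q ∨ ◇(q ∨ p) there: w4:F. ✗
w4: no successors, so □(◇q ∨ ◇(q ∨ p)) holds vacuously. ✓

{w1, w2, w4}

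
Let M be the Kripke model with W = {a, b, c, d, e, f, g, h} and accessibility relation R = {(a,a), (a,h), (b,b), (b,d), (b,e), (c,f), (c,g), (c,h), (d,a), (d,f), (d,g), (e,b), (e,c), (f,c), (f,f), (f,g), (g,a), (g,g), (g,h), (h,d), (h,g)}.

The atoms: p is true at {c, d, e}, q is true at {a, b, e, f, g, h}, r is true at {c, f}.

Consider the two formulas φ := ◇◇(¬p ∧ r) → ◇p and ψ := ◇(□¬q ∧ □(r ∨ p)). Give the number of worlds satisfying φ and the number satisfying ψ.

For ◇◇(¬p ∧ r) → ◇p:
a: ◇◇(¬p ∧ r) is F, ◇p is F. ✓
b: ◇◇(¬p ∧ r) is T, ◇p is T. ✓
c: ◇◇(¬p ∧ r) is T, ◇p is F. ✗
d: ◇◇(¬p ∧ r) is T, ◇p is F. ✗
e: ◇◇(¬p ∧ r) is T, ◇p is T. ✓
f: ◇◇(¬p ∧ r) is T, ◇p is T. ✓
g: ◇◇(¬p ∧ r) is F, ◇p is F. ✓
h: ◇◇(¬p ∧ r) is T, ◇p is T. ✓
— 6 worlds.
For ◇(□¬q ∧ □(r ∨ p)):
a: successors {a, h}; □¬q ∧ □(r ∨ p) there: a:F, h:F. ✗
b: successors {b, d, e}; □¬q ∧ □(r ∨ p) there: b:F, d:F, e:F. ✗
c: successors {f, g, h}; □¬q ∧ □(r ∨ p) there: f:F, g:F, h:F. ✗
d: successors {a, f, g}; □¬q ∧ □(r ∨ p) there: a:F, f:F, g:F. ✗
e: successors {b, c}; □¬q ∧ □(r ∨ p) there: b:F, c:F. ✗
f: successors {c, f, g}; □¬q ∧ □(r ∨ p) there: c:F, f:F, g:F. ✗
g: successors {a, g, h}; □¬q ∧ □(r ∨ p) there: a:F, g:F, h:F. ✗
h: successors {d, g}; □¬q ∧ □(r ∨ p) there: d:F, g:F. ✗
— 0 worlds.

6 and 0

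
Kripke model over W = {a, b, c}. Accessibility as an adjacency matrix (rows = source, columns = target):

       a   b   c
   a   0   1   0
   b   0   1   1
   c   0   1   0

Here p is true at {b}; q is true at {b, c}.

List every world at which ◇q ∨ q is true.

{a, b, c}

a: ◇q is T, q is F. ✓
b: ◇q is T, q is T. ✓
c: ◇q is T, q is T. ✓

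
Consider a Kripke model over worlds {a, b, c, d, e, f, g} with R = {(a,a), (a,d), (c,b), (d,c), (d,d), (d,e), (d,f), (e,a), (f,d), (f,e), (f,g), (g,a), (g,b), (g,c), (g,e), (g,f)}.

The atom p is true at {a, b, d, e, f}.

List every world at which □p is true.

{a, b, c, e}

a: successors {a, d}; p there: a:T, d:T. ✓
b: no successors, so □p holds vacuously. ✓
c: successors {b}; p there: b:T. ✓
d: successors {c, d, e, f}; p there: c:F, d:T, e:T, f:T. ✗
e: successors {a}; p there: a:T. ✓
f: successors {d, e, g}; p there: d:T, e:T, g:F. ✗
g: successors {a, b, c, e, f}; p there: a:T, b:T, c:F, e:T, f:T. ✗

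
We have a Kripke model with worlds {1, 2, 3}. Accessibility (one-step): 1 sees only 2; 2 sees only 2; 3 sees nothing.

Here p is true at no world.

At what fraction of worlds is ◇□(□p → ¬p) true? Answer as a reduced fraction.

1: successors {2}; □(□p → ¬p) there: 2:T. ✓
2: successors {2}; □(□p → ¬p) there: 2:T. ✓
3: no successors, so ◇□(□p → ¬p) fails. ✗
That's 2 of 3 worlds, so 2/3.

2/3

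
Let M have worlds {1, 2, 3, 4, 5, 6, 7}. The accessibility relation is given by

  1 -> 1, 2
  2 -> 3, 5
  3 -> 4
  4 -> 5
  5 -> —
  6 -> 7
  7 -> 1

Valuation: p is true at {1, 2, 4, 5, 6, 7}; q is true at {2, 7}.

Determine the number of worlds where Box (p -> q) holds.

2

1: successors {1, 2}; p -> q there: 1:F, 2:T. ✗
2: successors {3, 5}; p -> q there: 3:T, 5:F. ✗
3: successors {4}; p -> q there: 4:F. ✗
4: successors {5}; p -> q there: 5:F. ✗
5: no successors, so Box (p -> q) holds vacuously. ✓
6: successors {7}; p -> q there: 7:T. ✓
7: successors {1}; p -> q there: 1:F. ✗
Satisfying worlds: {5, 6}.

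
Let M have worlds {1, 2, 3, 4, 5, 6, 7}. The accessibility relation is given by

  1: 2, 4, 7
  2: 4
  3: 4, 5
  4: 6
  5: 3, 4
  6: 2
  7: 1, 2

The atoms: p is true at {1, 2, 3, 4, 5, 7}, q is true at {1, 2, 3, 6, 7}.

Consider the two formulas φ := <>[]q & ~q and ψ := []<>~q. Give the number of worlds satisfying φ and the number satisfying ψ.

2 and 2

For <>[]q & ~q:
1: <>[]q is T, ~q is F. ✗
2: <>[]q is T, ~q is F. ✗
3: <>[]q is T, ~q is F. ✗
4: <>[]q is T, ~q is T. ✓
5: <>[]q is T, ~q is T. ✓
6: <>[]q is F, ~q is F. ✗
7: <>[]q is F, ~q is F. ✗
— 2 worlds.
For []<>~q:
1: successors {2, 4, 7}; <>~q there: 2:T, 4:F, 7:F. ✗
2: successors {4}; <>~q there: 4:F. ✗
3: successors {4, 5}; <>~q there: 4:F, 5:T. ✗
4: successors {6}; <>~q there: 6:F. ✗
5: successors {3, 4}; <>~q there: 3:T, 4:F. ✗
6: successors {2}; <>~q there: 2:T. ✓
7: successors {1, 2}; <>~q there: 1:T, 2:T. ✓
— 2 worlds.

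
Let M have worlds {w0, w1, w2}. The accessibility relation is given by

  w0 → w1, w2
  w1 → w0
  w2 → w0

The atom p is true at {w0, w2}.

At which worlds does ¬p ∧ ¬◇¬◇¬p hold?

{w1}

w0: ¬p is F, ¬◇¬◇¬p is F. ✗
w1: ¬p is T, ¬◇¬◇¬p is T. ✓
w2: ¬p is F, ¬◇¬◇¬p is T. ✗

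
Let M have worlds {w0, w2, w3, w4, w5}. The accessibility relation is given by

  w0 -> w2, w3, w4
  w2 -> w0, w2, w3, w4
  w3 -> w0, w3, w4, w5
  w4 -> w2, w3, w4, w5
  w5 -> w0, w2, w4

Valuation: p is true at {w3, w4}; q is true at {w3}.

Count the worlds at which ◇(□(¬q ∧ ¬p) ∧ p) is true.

0

w0: successors {w2, w3, w4}; □(¬q ∧ ¬p) ∧ p there: w2:F, w3:F, w4:F. ✗
w2: successors {w0, w2, w3, w4}; □(¬q ∧ ¬p) ∧ p there: w0:F, w2:F, w3:F, w4:F. ✗
w3: successors {w0, w3, w4, w5}; □(¬q ∧ ¬p) ∧ p there: w0:F, w3:F, w4:F, w5:F. ✗
w4: successors {w2, w3, w4, w5}; □(¬q ∧ ¬p) ∧ p there: w2:F, w3:F, w4:F, w5:F. ✗
w5: successors {w0, w2, w4}; □(¬q ∧ ¬p) ∧ p there: w0:F, w2:F, w4:F. ✗
Satisfying worlds: ∅.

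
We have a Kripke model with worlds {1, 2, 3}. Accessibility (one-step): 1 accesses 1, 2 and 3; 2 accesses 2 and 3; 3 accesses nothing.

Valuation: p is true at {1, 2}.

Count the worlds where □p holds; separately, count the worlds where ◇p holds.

1 and 2

For □p:
1: successors {1, 2, 3}; p there: 1:T, 2:T, 3:F. ✗
2: successors {2, 3}; p there: 2:T, 3:F. ✗
3: no successors, so □p holds vacuously. ✓
— 1 world.
For ◇p:
1: successors {1, 2, 3}; p there: 1:T, 2:T, 3:F. ✓
2: successors {2, 3}; p there: 2:T, 3:F. ✓
3: no successors, so ◇p fails. ✗
— 2 worlds.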